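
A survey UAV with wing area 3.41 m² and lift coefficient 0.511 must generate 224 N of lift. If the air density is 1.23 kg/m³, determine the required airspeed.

L = ½ρv²S·CL ⇒ v = √(2L/(ρ·S·CL))
v = √(2 × 224 / (1.23 × 3.41 × 0.511)) = √209 = 14.5 m/s

v = 14.5 m/s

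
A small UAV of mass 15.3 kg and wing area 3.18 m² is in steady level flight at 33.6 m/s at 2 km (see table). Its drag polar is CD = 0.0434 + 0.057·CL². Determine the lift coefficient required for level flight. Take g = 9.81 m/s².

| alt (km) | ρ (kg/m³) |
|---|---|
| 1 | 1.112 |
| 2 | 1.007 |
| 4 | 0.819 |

CL = 0.083

At 2 km, from the table: ρ = 1.007 kg/m³.
Level flight ⇒ L = W = m·g = 15.3 × 9.81 = 150.09 N.
Dynamic pressure q = 0.5 × 1.007 × 33.6² = 568.4 Pa.
CL = 2W/(ρv²S) = 2×150.09/(1.007×33.6²×3.18) = 0.08303.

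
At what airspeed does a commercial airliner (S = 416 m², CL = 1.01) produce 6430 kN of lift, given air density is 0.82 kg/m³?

L = ½ρv²S·CL ⇒ v = √(2L/(ρ·S·CL))
v = √(2 × 6.43×10^6 / (0.82 × 416 × 1.01)) = √37330 = 193 m/s

v = 193 m/s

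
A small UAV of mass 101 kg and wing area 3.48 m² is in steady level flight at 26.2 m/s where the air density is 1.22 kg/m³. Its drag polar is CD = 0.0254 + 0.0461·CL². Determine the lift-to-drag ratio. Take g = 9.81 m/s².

L/D = 14.6

Level flight ⇒ L = W = m·g = 101 × 9.81 = 990.81 N.
Dynamic pressure q = 0.5 × 1.22 × 26.2² = 418.7 Pa.
CL = W/(q·S) = 990.81 / (418.7 × 3.48) = 0.68.
CD = 0.0254 + 0.0461 × 0.68² = 0.04671.
L/D = CL/CD = 0.68 / 0.04671 = 14.6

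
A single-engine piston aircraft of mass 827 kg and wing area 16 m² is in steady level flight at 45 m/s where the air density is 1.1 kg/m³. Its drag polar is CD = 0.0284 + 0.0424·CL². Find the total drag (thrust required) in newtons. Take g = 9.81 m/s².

Level flight ⇒ L = W = m·g = 827 × 9.81 = 8112.9 N.
q = ½ρv² = ½ × 1.1 × 45² = 1114 Pa.
Required CL = L/(qS) = 8112.9/(1114·16) = 0.4553.
CD = 0.0284 + 0.0424 × 0.4553² = 0.03719.
D = q·S·CD = 1114 × 16 × 0.03719 = 662.7 N

D = 663 N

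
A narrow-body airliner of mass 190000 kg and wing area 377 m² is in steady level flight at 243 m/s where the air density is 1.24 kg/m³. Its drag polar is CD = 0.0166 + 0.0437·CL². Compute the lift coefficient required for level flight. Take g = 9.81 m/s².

CL = 0.135

Level flight ⇒ L = W = m·g = 190000 × 9.81 = 1.8639×10^6 N.
Dynamic pressure q = 0.5 × 1.24 × 243² = 36610 Pa.
CL = W/(q·S) = 1.8639×10^6 / (36610 × 377) = 0.135.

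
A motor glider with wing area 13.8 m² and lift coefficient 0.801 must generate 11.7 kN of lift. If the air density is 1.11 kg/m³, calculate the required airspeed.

v = 43.7 m/s

L = ½ρv²S·CL ⇒ v = √(2L/(ρ·S·CL))
v = √(2 × 11700 / (1.11 × 13.8 × 0.801)) = √1907 = 43.7 m/s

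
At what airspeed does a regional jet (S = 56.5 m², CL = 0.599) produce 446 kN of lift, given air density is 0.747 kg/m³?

v = 188 m/s

L = ½ρv²S·CL ⇒ v = √(2L/(ρ·S·CL))
v = √(2 × 4.46×10^5 / (0.747 × 56.5 × 0.599)) = √35280 = 188 m/s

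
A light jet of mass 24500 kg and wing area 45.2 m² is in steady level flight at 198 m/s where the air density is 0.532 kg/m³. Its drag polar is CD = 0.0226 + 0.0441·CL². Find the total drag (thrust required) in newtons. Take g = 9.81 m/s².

D = 16100 N

Weight W = mg = 24500 × 9.81 = 2.4034×10^5 N; in level flight L = W.
Dynamic pressure q = 0.5 × 0.532 × 198² = 10430 Pa.
CL = W/(q·S) = 2.4034×10^5 / (10430 × 45.2) = 0.5099.
CD = 0.0226 + 0.0441 × 0.5099² = 0.03407.
D = q·S·CD = 10430 × 45.2 × 0.03407 = 16060 N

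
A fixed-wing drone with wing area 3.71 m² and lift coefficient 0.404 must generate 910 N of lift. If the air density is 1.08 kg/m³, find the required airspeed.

L = ½ρv²S·CL ⇒ v = √(2L/(ρ·S·CL))
v = √(2 × 910 / (1.08 × 3.71 × 0.404)) = √1124 = 33.5 m/s

v = 33.5 m/s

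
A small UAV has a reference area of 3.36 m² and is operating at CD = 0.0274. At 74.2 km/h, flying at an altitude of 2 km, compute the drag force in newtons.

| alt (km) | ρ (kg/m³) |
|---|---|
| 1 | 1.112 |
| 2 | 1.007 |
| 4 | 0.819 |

At 2 km, from the table: ρ = 1.007 kg/m³.
Convert speed: v = 74.2 km/h ÷ 3.6 = 20.61 m/s.
Dynamic pressure q = ½ρv² = ½ × 1.007 × 20.61² = 213.9 Pa.
D = q·S·CD = 213.9 × 3.36 × 0.0274 = 19.7 N

D = 19.7 N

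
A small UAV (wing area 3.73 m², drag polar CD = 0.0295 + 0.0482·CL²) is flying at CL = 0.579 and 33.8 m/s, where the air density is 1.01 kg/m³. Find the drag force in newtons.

D = 98.3 N

CD = 0.0295 + 0.0482 × 0.579² = 0.04566
D = ½ρv²S·CD = ½ × 1.01 × 33.8² × 3.73 × 0.04566 = 98.3 N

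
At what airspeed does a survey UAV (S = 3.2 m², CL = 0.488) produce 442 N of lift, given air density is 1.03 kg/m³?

v = 23.4 m/s

L = ½ρv²S·CL ⇒ v = √(2L/(ρ·S·CL))
v = √(2 × 442 / (1.03 × 3.2 × 0.488)) = √549.6 = 23.4 m/s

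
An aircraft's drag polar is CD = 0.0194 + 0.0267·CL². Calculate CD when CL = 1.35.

CD = 0.0194 + 0.0267 × 1.35² = 0.0194 + 0.04866 = 0.0681

CD = 0.0681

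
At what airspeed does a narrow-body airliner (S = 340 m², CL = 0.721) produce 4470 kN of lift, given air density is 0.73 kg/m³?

L = ½ρv²S·CL ⇒ v = √(2L/(ρ·S·CL))
v = √(2 × 4.47×10^6 / (0.73 × 340 × 0.721)) = √49960 = 224 m/s

v = 224 m/s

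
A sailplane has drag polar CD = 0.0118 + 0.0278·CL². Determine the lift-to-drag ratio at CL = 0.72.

CD = 0.0118 + 0.0278 × 0.72² = 0.02621
L/D = CL/CD = 0.72 / 0.02621 = 27.5

L/D = 27.5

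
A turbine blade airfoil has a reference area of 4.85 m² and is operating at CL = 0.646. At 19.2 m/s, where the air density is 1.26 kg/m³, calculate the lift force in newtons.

Dynamic pressure q = ½ρv² = ½ × 1.26 × 19.2² = 232.2 Pa.
L = q·S·CL = 232.2 × 4.85 × 0.646 = 728 N

L = 728 N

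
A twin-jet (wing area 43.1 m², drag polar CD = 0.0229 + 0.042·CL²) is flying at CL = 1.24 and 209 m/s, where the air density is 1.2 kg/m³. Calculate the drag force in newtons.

CD = 0.0229 + 0.042 × 1.24² = 0.08748
D = ½ρv²S·CD = ½ × 1.2 × 209² × 43.1 × 0.08748 = 98800 N

D = 98800 N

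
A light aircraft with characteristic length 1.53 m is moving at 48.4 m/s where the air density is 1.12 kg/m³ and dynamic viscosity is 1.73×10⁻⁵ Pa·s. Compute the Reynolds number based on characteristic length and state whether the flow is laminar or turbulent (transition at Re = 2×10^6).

Re = 4.79×10^6 (turbulent)

Re = ρ·v·c/μ = 1.12 × 48.4 × 1.53 / (1.73×10⁻⁵) = 4.79×10^6
Since 4.79×10^6 > 2×10^6, the flow is turbulent.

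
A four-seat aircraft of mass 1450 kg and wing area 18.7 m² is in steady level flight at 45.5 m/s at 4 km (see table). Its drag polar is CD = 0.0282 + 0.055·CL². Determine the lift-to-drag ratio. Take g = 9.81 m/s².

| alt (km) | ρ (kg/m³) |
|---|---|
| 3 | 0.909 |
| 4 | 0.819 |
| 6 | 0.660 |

At 4 km, from the table: ρ = 0.819 kg/m³.
Level flight ⇒ L = W = m·g = 1450 × 9.81 = 14224 N.
q = ½ρv² = ½ × 0.819 × 45.5² = 847.8 Pa.
CL = W/(q·S) = 14224 / (847.8 × 18.7) = 0.8973.
CD = 0.0282 + 0.055 × 0.8973² = 0.07248.
L/D = CL/CD = 0.8973 / 0.07248 = 12.4

L/D = 12.4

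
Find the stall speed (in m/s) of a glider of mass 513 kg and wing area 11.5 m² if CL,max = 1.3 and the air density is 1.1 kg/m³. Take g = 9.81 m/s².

Weight W = mg = 513 × 9.81 = 5033 N.
From L = ½ρV²S·CL,max = W: V_stall = √(2W/(ρSCL,max)) = √(2·5033/(1.1·11.5·1.3))
V_stall = √612 = 24.7 m/s

V_stall = 24.7 m/s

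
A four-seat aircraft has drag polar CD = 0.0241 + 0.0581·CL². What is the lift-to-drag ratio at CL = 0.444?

CD = 0.0241 + 0.0581 × 0.444² = 0.03555
L/D = CL/CD = 0.444 / 0.03555 = 12.5

L/D = 12.5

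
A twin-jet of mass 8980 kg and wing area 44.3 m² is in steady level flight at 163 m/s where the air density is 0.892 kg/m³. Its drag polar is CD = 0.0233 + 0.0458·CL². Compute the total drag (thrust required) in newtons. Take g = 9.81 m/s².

D = 12900 N

In steady level flight, lift balances weight: W = mg = 8980 × 9.81 = 88094 N.
q = ½ρv² = ½ × 0.892 × 163² = 11850 Pa.
CL = W/(q·S) = 88094 / (11850 × 44.3) = 0.1678.
CD = 0.0233 + 0.0458 × 0.1678² = 0.02459.
D = q·S·CD = 11850 × 44.3 × 0.02459 = 12910 N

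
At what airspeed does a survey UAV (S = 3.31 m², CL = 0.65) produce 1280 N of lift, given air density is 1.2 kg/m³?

v = 31.5 m/s

L = ½ρv²S·CL ⇒ v = √(2L/(ρ·S·CL))
v = √(2 × 1280 / (1.2 × 3.31 × 0.65)) = √991.6 = 31.5 m/s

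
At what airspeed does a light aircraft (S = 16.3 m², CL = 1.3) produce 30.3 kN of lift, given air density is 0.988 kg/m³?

v = 53.8 m/s

L = ½ρv²S·CL ⇒ v = √(2L/(ρ·S·CL))
v = √(2 × 30300 / (0.988 × 16.3 × 1.3)) = √2895 = 53.8 m/s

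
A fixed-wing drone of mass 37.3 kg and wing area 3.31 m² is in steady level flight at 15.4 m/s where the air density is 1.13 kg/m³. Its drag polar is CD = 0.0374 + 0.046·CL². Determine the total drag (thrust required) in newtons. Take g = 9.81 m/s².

In steady level flight, lift balances weight: W = mg = 37.3 × 9.81 = 365.91 N.
q = ½ρv² = ½ × 1.13 × 15.4² = 134 Pa.
Required CL = L/(qS) = 365.91/(134·3.31) = 0.825.
CD = 0.0374 + 0.046 × 0.825² = 0.06871.
D = q·S·CD = 134 × 3.31 × 0.06871 = 30.47 N

D = 30.5 N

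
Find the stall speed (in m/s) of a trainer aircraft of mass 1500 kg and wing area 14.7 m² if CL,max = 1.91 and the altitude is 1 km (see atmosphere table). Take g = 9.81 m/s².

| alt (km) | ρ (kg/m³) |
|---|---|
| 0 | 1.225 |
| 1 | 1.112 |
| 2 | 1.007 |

At 1 km, from the table: ρ = 1.112 kg/m³.
Weight W = mg = 1500 × 9.81 = 14720 N.
From L = ½ρV²S·CL,max = W: V_stall = √(2W/(ρSCL,max)) = √(2·14720/(1.112·14.7·1.91))
V_stall = √942.6 = 30.7 m/s

V_stall = 30.7 m/s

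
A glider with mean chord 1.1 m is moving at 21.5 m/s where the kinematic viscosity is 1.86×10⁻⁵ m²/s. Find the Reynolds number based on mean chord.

Re = 1.27×10^6

Re = v·c/ν = 21.5 × 1.1 / (1.86×10⁻⁵) = 1.27×10^6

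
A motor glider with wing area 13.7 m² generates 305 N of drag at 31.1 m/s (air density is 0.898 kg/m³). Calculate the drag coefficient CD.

CD = 0.0513

From D = ½ρv²S·CD, rearranging gives CD = 2D/(ρv²S).
CD = 2 × 305 / (0.898 × 31.1² × 13.7) = 0.0513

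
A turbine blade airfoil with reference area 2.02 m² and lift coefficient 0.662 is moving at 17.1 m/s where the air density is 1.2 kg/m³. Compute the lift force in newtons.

L = ½ρv²S·CL = ½ × 1.2 × 17.1² × 2.02 × 0.662 = 235 N

L = 235 N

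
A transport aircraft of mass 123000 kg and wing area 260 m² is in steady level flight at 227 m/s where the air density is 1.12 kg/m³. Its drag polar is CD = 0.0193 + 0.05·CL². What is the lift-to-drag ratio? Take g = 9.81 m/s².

L/D = 7.81

In steady level flight, lift balances weight: W = mg = 123000 × 9.81 = 1.2066×10^6 N.
Dynamic pressure q = 0.5 × 1.12 × 227² = 28860 Pa.
CL = W/(q·S) = 1.2066×10^6 / (28860 × 260) = 0.1608.
CD = 0.0193 + 0.05 × 0.1608² = 0.02059.
L/D = CL/CD = 0.1608 / 0.02059 = 7.81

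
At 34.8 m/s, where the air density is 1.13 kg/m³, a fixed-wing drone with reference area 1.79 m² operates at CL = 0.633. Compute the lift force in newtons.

L = 775 N

L = ½ρv²S·CL = ½ × 1.13 × 34.8² × 1.79 × 0.633 = 775 N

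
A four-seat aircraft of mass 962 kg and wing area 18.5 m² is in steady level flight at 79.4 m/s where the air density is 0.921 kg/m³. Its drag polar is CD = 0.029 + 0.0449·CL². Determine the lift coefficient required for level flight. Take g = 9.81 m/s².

Level flight ⇒ L = W = m·g = 962 × 9.81 = 9437.2 N.
q = ½ρv² = ½ × 0.921 × 79.4² = 2903 Pa.
Required CL = L/(qS) = 9437.2/(2903·18.5) = 0.1757.

CL = 0.176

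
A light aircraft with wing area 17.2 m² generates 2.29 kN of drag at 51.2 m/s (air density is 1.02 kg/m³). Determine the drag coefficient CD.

From D = ½ρv²S·CD, rearranging gives CD = 2D/(ρv²S).
CD = 2 × 2290 / (1.02 × 51.2² × 17.2) = 0.0996

CD = 0.0996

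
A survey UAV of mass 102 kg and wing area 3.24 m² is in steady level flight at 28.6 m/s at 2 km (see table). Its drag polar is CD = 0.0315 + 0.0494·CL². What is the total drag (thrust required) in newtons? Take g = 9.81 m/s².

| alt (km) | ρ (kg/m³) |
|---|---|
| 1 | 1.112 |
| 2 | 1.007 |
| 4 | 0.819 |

D = 79.1 N

At 2 km, from the table: ρ = 1.007 kg/m³.
In steady level flight, lift balances weight: W = mg = 102 × 9.81 = 1000.6 N.
Dynamic pressure q = 0.5 × 1.007 × 28.6² = 411.8 Pa.
CL = 2W/(ρv²S) = 2×1000.6/(1.007×28.6²×3.24) = 0.7499.
CD = 0.0315 + 0.0494 × 0.7499² = 0.05928.
D = q·S·CD = 411.8 × 3.24 × 0.05928 = 79.1 N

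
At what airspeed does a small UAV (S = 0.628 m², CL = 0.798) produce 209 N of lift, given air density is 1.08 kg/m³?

v = 27.8 m/s

L = ½ρv²S·CL ⇒ v = √(2L/(ρ·S·CL))
v = √(2 × 209 / (1.08 × 0.628 × 0.798)) = √772.3 = 27.8 m/s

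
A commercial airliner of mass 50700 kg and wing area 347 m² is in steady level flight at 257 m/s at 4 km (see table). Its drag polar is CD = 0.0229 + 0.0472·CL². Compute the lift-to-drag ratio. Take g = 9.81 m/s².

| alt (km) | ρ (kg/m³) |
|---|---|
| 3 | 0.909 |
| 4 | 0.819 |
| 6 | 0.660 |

L/D = 2.3

At 4 km, from the table: ρ = 0.819 kg/m³.
Weight W = mg = 50700 × 9.81 = 4.9737×10^5 N; in level flight L = W.
Dynamic pressure q = 0.5 × 0.819 × 257² = 27050 Pa.
CL = 2W/(ρv²S) = 2×4.9737×10^5/(0.819×257²×347) = 0.05299.
CD = 0.0229 + 0.0472 × 0.05299² = 0.02303.
L/D = CL/CD = 0.05299 / 0.02303 = 2.3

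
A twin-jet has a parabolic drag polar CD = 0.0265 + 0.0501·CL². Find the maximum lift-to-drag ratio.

(L/D)max = 13.7

For CD = CD0 + K·CL², (L/D)max occurs at CL* = √(CD0/K) and equals 1/(2√(K·CD0)).
(L/D)max = 1/(2√(0.0501 × 0.0265)) = 1/(2 × 0.03644) = 13.7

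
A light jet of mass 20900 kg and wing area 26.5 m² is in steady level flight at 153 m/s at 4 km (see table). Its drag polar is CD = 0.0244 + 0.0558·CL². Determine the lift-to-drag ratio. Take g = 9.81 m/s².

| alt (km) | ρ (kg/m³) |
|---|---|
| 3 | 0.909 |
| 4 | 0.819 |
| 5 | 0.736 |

At 4 km, from the table: ρ = 0.819 kg/m³.
In steady level flight, lift balances weight: W = mg = 20900 × 9.81 = 2.0503×10^5 N.
q = ½ρv² = ½ × 0.819 × 153² = 9586 Pa.
Required CL = L/(qS) = 2.0503×10^5/(9586·26.5) = 0.8071.
CD = 0.0244 + 0.0558 × 0.8071² = 0.06075.
L/D = CL/CD = 0.8071 / 0.06075 = 13.3

L/D = 13.3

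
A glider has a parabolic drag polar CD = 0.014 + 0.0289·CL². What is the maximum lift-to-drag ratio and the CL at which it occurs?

(L/D)max = 24.9, at CL = 0.696

For CD = CD0 + K·CL², (L/D)max occurs at CL* = √(CD0/K) and equals 1/(2√(K·CD0)).
(L/D)max = 1/(2√(0.0289 × 0.014)) = 1/(2 × 0.02011) = 24.9
CL* = √(0.014/0.0289) = 0.696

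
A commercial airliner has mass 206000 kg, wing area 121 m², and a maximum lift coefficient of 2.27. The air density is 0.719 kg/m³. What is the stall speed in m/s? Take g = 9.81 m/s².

At stall, lift equals weight: L = W = m·g = 206000 × 9.81 = 2.021×10^6 N.
V_stall = √(2W/(ρ·S·CL,max)) = √(2 × 2.021×10^6 / (0.719 × 121 × 2.27))
V_stall = √20470 = 143 m/s

V_stall = 143 m/s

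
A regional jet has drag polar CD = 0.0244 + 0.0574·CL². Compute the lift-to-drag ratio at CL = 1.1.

L/D = 11.7

CD = 0.0244 + 0.0574 × 1.1² = 0.09385
L/D = CL/CD = 1.1 / 0.09385 = 11.7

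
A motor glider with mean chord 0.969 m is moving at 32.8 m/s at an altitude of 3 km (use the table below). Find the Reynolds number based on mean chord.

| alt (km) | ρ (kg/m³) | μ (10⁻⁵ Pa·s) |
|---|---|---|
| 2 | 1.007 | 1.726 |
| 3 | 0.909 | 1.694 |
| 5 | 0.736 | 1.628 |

At 3 km, from the table: ρ = 0.909 kg/m³, μ = 1.694×10⁻⁵ Pa·s.
Re = ρ·v·c/μ = 0.909 × 32.8 × 0.969 / (1.694×10⁻⁵) = 1.71×10^6

Re = 1.71×10^6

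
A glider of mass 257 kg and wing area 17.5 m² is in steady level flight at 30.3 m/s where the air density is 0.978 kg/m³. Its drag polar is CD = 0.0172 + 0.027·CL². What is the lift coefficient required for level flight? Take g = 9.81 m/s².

Weight W = mg = 257 × 9.81 = 2521.2 N; in level flight L = W.
Dynamic pressure q = 0.5 × 0.978 × 30.3² = 448.9 Pa.
CL = W/(q·S) = 2521.2 / (448.9 × 17.5) = 0.3209.

CL = 0.321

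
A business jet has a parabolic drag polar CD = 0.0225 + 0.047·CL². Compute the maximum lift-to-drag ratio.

For CD = CD0 + K·CL², (L/D)max occurs at CL* = √(CD0/K) and equals 1/(2√(K·CD0)).
(L/D)max = 1/(2√(0.047 × 0.0225)) = 1/(2 × 0.03252) = 15.4

(L/D)max = 15.4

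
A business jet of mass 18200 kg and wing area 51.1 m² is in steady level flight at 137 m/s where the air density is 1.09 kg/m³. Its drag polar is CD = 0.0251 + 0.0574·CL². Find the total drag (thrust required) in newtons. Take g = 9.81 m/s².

Weight W = mg = 18200 × 9.81 = 1.7854×10^5 N; in level flight L = W.
Dynamic pressure q = 0.5 × 1.09 × 137² = 10230 Pa.
Required CL = L/(qS) = 1.7854×10^5/(10230·51.1) = 0.3416.
CD = 0.0251 + 0.0574 × 0.3416² = 0.0318.
D = q·S·CD = 10230 × 51.1 × 0.0318 = 16620 N

D = 16600 N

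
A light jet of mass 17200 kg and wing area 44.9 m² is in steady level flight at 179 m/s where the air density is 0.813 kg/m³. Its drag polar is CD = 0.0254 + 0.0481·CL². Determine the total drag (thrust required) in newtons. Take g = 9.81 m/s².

D = 17200 N

Level flight ⇒ L = W = m·g = 17200 × 9.81 = 1.6873×10^5 N.
Dynamic pressure q = 0.5 × 0.813 × 179² = 13020 Pa.
CL = W/(q·S) = 1.6873×10^5 / (13020 × 44.9) = 0.2885.
CD = 0.0254 + 0.0481 × 0.2885² = 0.0294.
D = q·S·CD = 13020 × 44.9 × 0.0294 = 17200 N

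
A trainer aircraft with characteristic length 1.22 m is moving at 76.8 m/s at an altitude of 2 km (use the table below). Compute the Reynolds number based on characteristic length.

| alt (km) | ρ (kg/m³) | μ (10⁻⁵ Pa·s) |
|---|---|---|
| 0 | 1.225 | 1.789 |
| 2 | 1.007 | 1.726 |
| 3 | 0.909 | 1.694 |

At 2 km, from the table: ρ = 1.007 kg/m³, μ = 1.726×10⁻⁵ Pa·s.
Re = ρ·v·c/μ = 1.007 × 76.8 × 1.22 / (1.726×10⁻⁵) = 5.47×10^6

Re = 5.47×10^6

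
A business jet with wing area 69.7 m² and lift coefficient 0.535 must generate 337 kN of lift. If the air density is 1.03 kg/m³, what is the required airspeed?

L = ½ρv²S·CL ⇒ v = √(2L/(ρ·S·CL))
v = √(2 × 3.37×10^5 / (1.03 × 69.7 × 0.535)) = √17550 = 132 m/s

v = 132 m/s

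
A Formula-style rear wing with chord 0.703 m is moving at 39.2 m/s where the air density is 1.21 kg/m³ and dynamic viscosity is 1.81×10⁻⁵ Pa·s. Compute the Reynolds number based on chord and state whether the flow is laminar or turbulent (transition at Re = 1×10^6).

Re = ρ·v·c/μ = 1.21 × 39.2 × 0.703 / (1.81×10⁻⁵) = 1.84×10^6
Since 1.84×10^6 > 1×10^6, the flow is turbulent.

Re = 1.84×10^6 (turbulent)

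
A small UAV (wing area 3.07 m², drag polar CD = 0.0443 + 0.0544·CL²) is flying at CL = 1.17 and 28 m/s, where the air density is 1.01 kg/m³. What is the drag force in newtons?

D = 144 N

CD = 0.0443 + 0.0544 × 1.17² = 0.1188
D = ½ρv²S·CD = ½ × 1.01 × 28² × 3.07 × 0.1188 = 144 N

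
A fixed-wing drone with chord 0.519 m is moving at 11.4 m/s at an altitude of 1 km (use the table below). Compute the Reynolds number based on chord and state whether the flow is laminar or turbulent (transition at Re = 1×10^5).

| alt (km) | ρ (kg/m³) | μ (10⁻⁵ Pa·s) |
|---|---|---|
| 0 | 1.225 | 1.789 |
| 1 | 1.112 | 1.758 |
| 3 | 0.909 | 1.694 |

At 1 km, from the table: ρ = 1.112 kg/m³, μ = 1.758×10⁻⁵ Pa·s.
Re = ρ·v·c/μ = 1.112 × 11.4 × 0.519 / (1.758×10⁻⁵) = 3.74×10^5
Since 3.74×10^5 > 1×10^5, the flow is turbulent.

Re = 3.74×10^5 (turbulent)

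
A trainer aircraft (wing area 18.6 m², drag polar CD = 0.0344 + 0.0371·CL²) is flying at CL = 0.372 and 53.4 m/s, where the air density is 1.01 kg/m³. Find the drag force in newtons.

D = 1060 N

CD = 0.0344 + 0.0371 × 0.372² = 0.03953
D = ½ρv²S·CD = ½ × 1.01 × 53.4² × 18.6 × 0.03953 = 1060 N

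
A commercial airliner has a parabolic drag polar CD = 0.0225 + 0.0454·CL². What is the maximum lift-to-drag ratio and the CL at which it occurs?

For CD = CD0 + K·CL², (L/D)max occurs at CL* = √(CD0/K) and equals 1/(2√(K·CD0)).
(L/D)max = 1/(2√(0.0454 × 0.0225)) = 1/(2 × 0.03196) = 15.6
CL* = √(0.0225/0.0454) = 0.704

(L/D)max = 15.6, at CL = 0.704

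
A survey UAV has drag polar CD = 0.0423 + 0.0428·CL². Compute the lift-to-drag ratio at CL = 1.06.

CD = 0.0423 + 0.0428 × 1.06² = 0.09039
L/D = CL/CD = 1.06 / 0.09039 = 11.7

L/D = 11.7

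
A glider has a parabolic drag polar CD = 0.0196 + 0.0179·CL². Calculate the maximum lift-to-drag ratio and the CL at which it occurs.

(L/D)max = 26.7, at CL = 1.05

For CD = CD0 + K·CL², (L/D)max occurs at CL* = √(CD0/K) and equals 1/(2√(K·CD0)).
(L/D)max = 1/(2√(0.0179 × 0.0196)) = 1/(2 × 0.01873) = 26.7
CL* = √(0.0196/0.0179) = 1.05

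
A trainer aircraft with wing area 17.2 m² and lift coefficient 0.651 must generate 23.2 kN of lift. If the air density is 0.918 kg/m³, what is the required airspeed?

L = ½ρv²S·CL ⇒ v = √(2L/(ρ·S·CL))
v = √(2 × 23200 / (0.918 × 17.2 × 0.651)) = √4514 = 67.2 m/s

v = 67.2 m/s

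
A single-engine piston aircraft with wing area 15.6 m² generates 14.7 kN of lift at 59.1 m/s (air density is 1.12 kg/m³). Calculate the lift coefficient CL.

From L = ½ρv²S·CL, rearranging gives CL = 2L/(ρv²S).
CL = 2 × 14700 / (1.12 × 59.1² × 15.6) = 0.482

CL = 0.482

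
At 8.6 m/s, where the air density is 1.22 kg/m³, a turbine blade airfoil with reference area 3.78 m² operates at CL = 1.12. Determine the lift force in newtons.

Dynamic pressure q = ½ρv² = ½ × 1.22 × 8.6² = 45.12 Pa.
L = q·S·CL = 45.12 × 3.78 × 1.12 = 191 N

L = 191 N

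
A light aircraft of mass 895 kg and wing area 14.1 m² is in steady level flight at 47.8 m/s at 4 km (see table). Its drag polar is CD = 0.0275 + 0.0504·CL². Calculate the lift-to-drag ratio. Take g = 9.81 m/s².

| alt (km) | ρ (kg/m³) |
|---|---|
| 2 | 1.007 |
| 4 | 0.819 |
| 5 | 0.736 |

At 4 km, from the table: ρ = 0.819 kg/m³.
Level flight ⇒ L = W = m·g = 895 × 9.81 = 8780 N.
q = ½ρv² = ½ × 0.819 × 47.8² = 935.6 Pa.
CL = 2W/(ρv²S) = 2×8780/(0.819×47.8²×14.1) = 0.6655.
CD = 0.0275 + 0.0504 × 0.6655² = 0.04982.
L/D = CL/CD = 0.6655 / 0.04982 = 13.4

L/D = 13.4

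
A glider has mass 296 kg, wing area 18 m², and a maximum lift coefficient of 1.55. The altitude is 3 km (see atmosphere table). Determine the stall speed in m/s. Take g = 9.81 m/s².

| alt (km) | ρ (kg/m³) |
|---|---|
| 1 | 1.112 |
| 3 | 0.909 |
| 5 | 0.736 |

V_stall = 15.1 m/s

At 3 km, from the table: ρ = 0.909 kg/m³.
Stall occurs when L = W at CL,max. W = mg = 296 × 9.81 = 2904 N.
From L = ½ρV²S·CL,max = W: V_stall = √(2W/(ρSCL,max)) = √(2·2904/(0.909·18·1.55))
V_stall = √229 = 15.1 m/s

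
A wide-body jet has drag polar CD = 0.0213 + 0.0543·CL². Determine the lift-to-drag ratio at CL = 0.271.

CD = 0.0213 + 0.0543 × 0.271² = 0.02529
L/D = CL/CD = 0.271 / 0.02529 = 10.7

L/D = 10.7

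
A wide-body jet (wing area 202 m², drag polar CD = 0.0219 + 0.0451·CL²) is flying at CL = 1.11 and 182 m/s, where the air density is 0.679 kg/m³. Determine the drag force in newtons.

D = 1.76×10^5 N

CD = 0.0219 + 0.0451 × 1.11² = 0.07747
D = ½ρv²S·CD = ½ × 0.679 × 182² × 202 × 0.07747 = 1.76×10^5 N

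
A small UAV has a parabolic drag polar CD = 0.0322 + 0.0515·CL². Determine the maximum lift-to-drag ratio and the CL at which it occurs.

(L/D)max = 12.3, at CL = 0.791

For CD = CD0 + K·CL², (L/D)max occurs at CL* = √(CD0/K) and equals 1/(2√(K·CD0)).
(L/D)max = 1/(2√(0.0515 × 0.0322)) = 1/(2 × 0.04072) = 12.3
CL* = √(0.0322/0.0515) = 0.791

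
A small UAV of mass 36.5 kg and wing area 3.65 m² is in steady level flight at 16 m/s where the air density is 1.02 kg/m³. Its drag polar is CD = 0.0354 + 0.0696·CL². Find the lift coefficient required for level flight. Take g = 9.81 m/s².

CL = 0.751

Weight W = mg = 36.5 × 9.81 = 358.06 N; in level flight L = W.
Dynamic pressure q = 0.5 × 1.02 × 16² = 130.6 Pa.
Required CL = L/(qS) = 358.06/(130.6·3.65) = 0.7514.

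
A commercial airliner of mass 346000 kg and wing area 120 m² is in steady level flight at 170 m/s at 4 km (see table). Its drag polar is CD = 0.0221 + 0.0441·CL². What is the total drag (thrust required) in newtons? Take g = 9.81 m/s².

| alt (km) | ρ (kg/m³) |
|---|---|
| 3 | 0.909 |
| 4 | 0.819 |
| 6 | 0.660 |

D = 3.89×10^5 N

At 4 km, from the table: ρ = 0.819 kg/m³.
In steady level flight, lift balances weight: W = mg = 346000 × 9.81 = 3.3943×10^6 N.
q = ½ρv² = ½ × 0.819 × 170² = 11830 Pa.
CL = W/(q·S) = 3.3943×10^6 / (11830 × 120) = 2.39.
CD = 0.0221 + 0.0441 × 2.39² = 0.274.
D = q·S·CD = 11830 × 120 × 0.274 = 3.891×10^5 N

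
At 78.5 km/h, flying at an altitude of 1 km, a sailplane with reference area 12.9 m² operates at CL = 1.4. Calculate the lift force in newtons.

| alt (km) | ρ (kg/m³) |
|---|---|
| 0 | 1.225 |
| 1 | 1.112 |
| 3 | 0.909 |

L = 4770 N

At 1 km, from the table: ρ = 1.112 kg/m³.
Convert speed: v = 78.5 km/h ÷ 3.6 = 21.81 m/s.
Dynamic pressure q = ½ρv² = ½ × 1.112 × 21.81² = 264.4 Pa.
L = q·S·CL = 264.4 × 12.9 × 1.4 = 4770 N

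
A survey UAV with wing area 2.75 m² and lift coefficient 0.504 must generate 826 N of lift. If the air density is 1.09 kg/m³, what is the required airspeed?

v = 33.1 m/s

L = ½ρv²S·CL ⇒ v = √(2L/(ρ·S·CL))
v = √(2 × 826 / (1.09 × 2.75 × 0.504)) = √1094 = 33.1 m/s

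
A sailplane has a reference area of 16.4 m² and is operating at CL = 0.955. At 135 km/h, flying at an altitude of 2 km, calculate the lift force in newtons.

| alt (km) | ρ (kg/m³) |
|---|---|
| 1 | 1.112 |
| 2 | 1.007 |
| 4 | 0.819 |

At 2 km, from the table: ρ = 1.007 kg/m³.
Convert speed: v = 135 km/h ÷ 3.6 = 37.5 m/s.
Dynamic pressure q = ½ρv² = ½ × 1.007 × 37.5² = 708 Pa.
L = q·S·CL = 708 × 16.4 × 0.955 = 11100 N ≈ 11.1 kN

L = 11100 N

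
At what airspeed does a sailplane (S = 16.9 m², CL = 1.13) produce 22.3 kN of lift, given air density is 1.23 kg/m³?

v = 43.6 m/s

L = ½ρv²S·CL ⇒ v = √(2L/(ρ·S·CL))
v = √(2 × 22300 / (1.23 × 16.9 × 1.13)) = √1899 = 43.6 m/s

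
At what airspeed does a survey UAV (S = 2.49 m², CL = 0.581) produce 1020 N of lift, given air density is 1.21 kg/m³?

v = 34.1 m/s

L = ½ρv²S·CL ⇒ v = √(2L/(ρ·S·CL))
v = √(2 × 1020 / (1.21 × 2.49 × 0.581)) = √1165 = 34.1 m/s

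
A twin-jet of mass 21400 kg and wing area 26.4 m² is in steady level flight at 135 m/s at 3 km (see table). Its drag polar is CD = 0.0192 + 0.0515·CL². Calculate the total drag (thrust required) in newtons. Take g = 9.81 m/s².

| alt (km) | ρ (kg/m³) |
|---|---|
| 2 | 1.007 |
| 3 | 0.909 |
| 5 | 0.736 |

At 3 km, from the table: ρ = 0.909 kg/m³.
In steady level flight, lift balances weight: W = mg = 21400 × 9.81 = 2.0993×10^5 N.
q = ½ρv² = ½ × 0.909 × 135² = 8283 Pa.
Required CL = L/(qS) = 2.0993×10^5/(8283·26.4) = 0.96.
CD = 0.0192 + 0.0515 × 0.96² = 0.06666.
D = q·S·CD = 8283 × 26.4 × 0.06666 = 14580 N

D = 14600 N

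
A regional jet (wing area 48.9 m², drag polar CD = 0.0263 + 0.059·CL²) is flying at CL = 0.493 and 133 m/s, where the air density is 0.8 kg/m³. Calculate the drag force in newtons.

CD = 0.0263 + 0.059 × 0.493² = 0.04064
D = ½ρv²S·CD = ½ × 0.8 × 133² × 48.9 × 0.04064 = 14100 N

D = 14100 N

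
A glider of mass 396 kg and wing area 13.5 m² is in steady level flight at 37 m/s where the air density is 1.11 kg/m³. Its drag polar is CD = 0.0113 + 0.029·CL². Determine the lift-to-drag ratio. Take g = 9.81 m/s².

L/D = 24.5

In steady level flight, lift balances weight: W = mg = 396 × 9.81 = 3884.8 N.
Dynamic pressure q = 0.5 × 1.11 × 37² = 759.8 Pa.
Required CL = L/(qS) = 3884.8/(759.8·13.5) = 0.3787.
CD = 0.0113 + 0.029 × 0.3787² = 0.01546.
L/D = CL/CD = 0.3787 / 0.01546 = 24.5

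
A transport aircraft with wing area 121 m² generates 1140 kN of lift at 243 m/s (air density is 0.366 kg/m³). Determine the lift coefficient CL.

CL = 0.872

From L = ½ρv²S·CL, rearranging gives CL = 2L/(ρv²S).
CL = 2 × 1.14×10^6 / (0.366 × 243² × 121) = 0.872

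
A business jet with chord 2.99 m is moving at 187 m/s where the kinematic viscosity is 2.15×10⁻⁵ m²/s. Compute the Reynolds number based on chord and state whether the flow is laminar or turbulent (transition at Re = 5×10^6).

Re = 2.6×10^7 (turbulent)

Re = v·c/ν = 187 × 2.99 / (2.15×10⁻⁵) = 2.6×10^7
Since 2.6×10^7 > 5×10^6, the flow is turbulent.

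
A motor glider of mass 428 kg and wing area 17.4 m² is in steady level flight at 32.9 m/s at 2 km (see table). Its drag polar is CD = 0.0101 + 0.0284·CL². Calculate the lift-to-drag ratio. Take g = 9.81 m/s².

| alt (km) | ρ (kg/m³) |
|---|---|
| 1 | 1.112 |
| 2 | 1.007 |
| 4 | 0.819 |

L/D = 28.3

At 2 km, from the table: ρ = 1.007 kg/m³.
In steady level flight, lift balances weight: W = mg = 428 × 9.81 = 4198.7 N.
Dynamic pressure q = 0.5 × 1.007 × 32.9² = 545 Pa.
Required CL = L/(qS) = 4198.7/(545·17.4) = 0.4428.
CD = 0.0101 + 0.0284 × 0.4428² = 0.01567.
L/D = CL/CD = 0.4428 / 0.01567 = 28.3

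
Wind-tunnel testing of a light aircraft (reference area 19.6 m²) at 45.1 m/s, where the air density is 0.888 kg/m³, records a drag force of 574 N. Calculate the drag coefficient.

From D = ½ρv²S·CD, rearranging gives CD = 2D/(ρv²S).
CD = 2 × 574 / (0.888 × 45.1² × 19.6) = 0.0324

CD = 0.0324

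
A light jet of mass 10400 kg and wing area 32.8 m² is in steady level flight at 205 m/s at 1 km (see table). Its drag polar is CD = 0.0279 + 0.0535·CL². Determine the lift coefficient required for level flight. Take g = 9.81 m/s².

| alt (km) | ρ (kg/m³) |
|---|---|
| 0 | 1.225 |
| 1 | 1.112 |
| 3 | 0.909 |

CL = 0.133

At 1 km, from the table: ρ = 1.112 kg/m³.
In steady level flight, lift balances weight: W = mg = 10400 × 9.81 = 1.0202×10^5 N.
Dynamic pressure q = 0.5 × 1.112 × 205² = 23370 Pa.
CL = 2W/(ρv²S) = 2×1.0202×10^5/(1.112×205²×32.8) = 0.1331.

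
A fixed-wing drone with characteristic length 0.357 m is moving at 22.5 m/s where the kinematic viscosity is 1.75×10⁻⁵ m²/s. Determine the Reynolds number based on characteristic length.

Re = 4.59×10^5

Re = v·c/ν = 22.5 × 0.357 / (1.75×10⁻⁵) = 4.59×10^5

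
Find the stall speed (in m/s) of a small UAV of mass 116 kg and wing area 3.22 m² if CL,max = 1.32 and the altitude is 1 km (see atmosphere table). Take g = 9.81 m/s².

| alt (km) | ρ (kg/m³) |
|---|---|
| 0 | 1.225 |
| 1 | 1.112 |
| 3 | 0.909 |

V_stall = 21.9 m/s

At 1 km, from the table: ρ = 1.112 kg/m³.
At stall, lift equals weight: L = W = m·g = 116 × 9.81 = 1138 N.
From L = ½ρV²S·CL,max = W: V_stall = √(2W/(ρSCL,max)) = √(2·1138/(1.112·3.22·1.32))
V_stall = √481.5 = 21.9 m/s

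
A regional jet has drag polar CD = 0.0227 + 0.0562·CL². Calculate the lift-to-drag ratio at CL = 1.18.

L/D = 11.7

CD = 0.0227 + 0.0562 × 1.18² = 0.101
L/D = CL/CD = 1.18 / 0.101 = 11.7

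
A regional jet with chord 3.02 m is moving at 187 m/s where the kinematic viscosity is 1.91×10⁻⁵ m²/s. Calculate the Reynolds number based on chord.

Re = v·c/ν = 187 × 3.02 / (1.91×10⁻⁵) = 2.96×10^7

Re = 2.96×10^7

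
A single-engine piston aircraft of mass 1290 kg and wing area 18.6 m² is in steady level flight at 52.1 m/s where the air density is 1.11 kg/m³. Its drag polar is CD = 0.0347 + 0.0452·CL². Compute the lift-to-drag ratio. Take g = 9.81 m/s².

L/D = 10.3

Level flight ⇒ L = W = m·g = 1290 × 9.81 = 12655 N.
Dynamic pressure q = 0.5 × 1.11 × 52.1² = 1506 Pa.
CL = 2W/(ρv²S) = 2×12655/(1.11×52.1²×18.6) = 0.4516.
CD = 0.0347 + 0.0452 × 0.4516² = 0.04392.
L/D = CL/CD = 0.4516 / 0.04392 = 10.3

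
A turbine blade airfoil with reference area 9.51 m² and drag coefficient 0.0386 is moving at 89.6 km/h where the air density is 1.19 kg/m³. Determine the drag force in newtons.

Convert speed: v = 89.6 km/h ÷ 3.6 = 24.89 m/s.
Dynamic pressure q = ½ρv² = ½ × 1.19 × 24.89² = 368.6 Pa.
D = q·S·CD = 368.6 × 9.51 × 0.0386 = 135 N

D = 135 N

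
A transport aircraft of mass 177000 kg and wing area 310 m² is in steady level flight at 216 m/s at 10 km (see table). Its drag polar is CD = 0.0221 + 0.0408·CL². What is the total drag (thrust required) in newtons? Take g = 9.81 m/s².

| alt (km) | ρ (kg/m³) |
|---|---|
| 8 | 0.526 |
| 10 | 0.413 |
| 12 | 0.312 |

At 10 km, from the table: ρ = 0.413 kg/m³.
Weight W = mg = 177000 × 9.81 = 1.7364×10^6 N; in level flight L = W.
q = ½ρv² = ½ × 0.413 × 216² = 9634 Pa.
CL = 2W/(ρv²S) = 2×1.7364×10^6/(0.413×216²×310) = 0.5814.
CD = 0.0221 + 0.0408 × 0.5814² = 0.03589.
D = q·S·CD = 9634 × 310 × 0.03589 = 1.072×10^5 N

D = 1.07×10^5 N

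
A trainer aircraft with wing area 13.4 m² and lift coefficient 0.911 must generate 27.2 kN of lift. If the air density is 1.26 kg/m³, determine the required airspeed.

L = ½ρv²S·CL ⇒ v = √(2L/(ρ·S·CL))
v = √(2 × 27200 / (1.26 × 13.4 × 0.911)) = √3537 = 59.5 m/s

v = 59.5 m/s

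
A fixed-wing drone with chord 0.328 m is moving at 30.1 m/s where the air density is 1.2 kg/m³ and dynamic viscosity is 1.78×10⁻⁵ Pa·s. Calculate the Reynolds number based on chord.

Re = 6.66×10^5

Re = ρ·v·c/μ = 1.2 × 30.1 × 0.328 / (1.78×10⁻⁵) = 6.66×10^5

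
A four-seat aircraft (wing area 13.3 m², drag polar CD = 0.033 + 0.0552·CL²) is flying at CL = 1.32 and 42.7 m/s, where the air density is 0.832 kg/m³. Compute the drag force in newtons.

D = 1300 N

CD = 0.033 + 0.0552 × 1.32² = 0.1292
D = ½ρv²S·CD = ½ × 0.832 × 42.7² × 13.3 × 0.1292 = 1300 N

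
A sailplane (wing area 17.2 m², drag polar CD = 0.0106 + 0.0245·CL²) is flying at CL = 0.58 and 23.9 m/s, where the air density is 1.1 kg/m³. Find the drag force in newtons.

D = 102 N

CD = 0.0106 + 0.0245 × 0.58² = 0.01884
D = ½ρv²S·CD = ½ × 1.1 × 23.9² × 17.2 × 0.01884 = 102 N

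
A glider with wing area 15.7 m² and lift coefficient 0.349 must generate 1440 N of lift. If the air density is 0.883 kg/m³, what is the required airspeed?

v = 24.4 m/s

L = ½ρv²S·CL ⇒ v = √(2L/(ρ·S·CL))
v = √(2 × 1440 / (0.883 × 15.7 × 0.349)) = √595.3 = 24.4 m/s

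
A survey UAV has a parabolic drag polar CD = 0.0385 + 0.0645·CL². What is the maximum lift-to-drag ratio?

(L/D)max = 10

For CD = CD0 + K·CL², (L/D)max occurs at CL* = √(CD0/K) and equals 1/(2√(K·CD0)).
(L/D)max = 1/(2√(0.0645 × 0.0385)) = 1/(2 × 0.04983) = 10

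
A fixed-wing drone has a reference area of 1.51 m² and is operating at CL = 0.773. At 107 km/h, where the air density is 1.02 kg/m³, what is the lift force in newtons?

L = 526 N

Convert speed: v = 107 km/h ÷ 3.6 = 29.72 m/s.
L = ½ρv²S·CL = ½ × 1.02 × 29.72² × 1.51 × 0.773 = 526 N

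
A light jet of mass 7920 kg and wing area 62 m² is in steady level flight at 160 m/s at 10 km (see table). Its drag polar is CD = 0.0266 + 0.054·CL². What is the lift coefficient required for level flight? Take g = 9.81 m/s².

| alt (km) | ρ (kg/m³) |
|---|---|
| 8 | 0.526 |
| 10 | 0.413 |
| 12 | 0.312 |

CL = 0.237

At 10 km, from the table: ρ = 0.413 kg/m³.
Level flight ⇒ L = W = m·g = 7920 × 9.81 = 77695 N.
q = ½ρv² = ½ × 0.413 × 160² = 5286 Pa.
CL = W/(q·S) = 77695 / (5286 × 62) = 0.2371.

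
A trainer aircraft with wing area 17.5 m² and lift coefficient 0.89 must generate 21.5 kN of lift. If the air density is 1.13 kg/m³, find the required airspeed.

v = 49.4 m/s

L = ½ρv²S·CL ⇒ v = √(2L/(ρ·S·CL))
v = √(2 × 21500 / (1.13 × 17.5 × 0.89)) = √2443 = 49.4 m/s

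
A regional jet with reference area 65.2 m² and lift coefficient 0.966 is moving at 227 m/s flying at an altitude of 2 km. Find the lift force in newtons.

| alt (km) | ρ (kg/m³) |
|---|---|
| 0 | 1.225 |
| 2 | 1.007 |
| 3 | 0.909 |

L = 1.63×10^6 N

At 2 km, from the table: ρ = 1.007 kg/m³.
L = ½ρv²S·CL = ½ × 1.007 × 227² × 65.2 × 0.966 = 1.63×10^6 N ≈ 1630 kN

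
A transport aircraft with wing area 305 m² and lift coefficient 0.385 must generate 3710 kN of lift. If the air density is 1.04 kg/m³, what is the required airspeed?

v = 246 m/s

L = ½ρv²S·CL ⇒ v = √(2L/(ρ·S·CL))
v = √(2 × 3.71×10^6 / (1.04 × 305 × 0.385)) = √60760 = 246 m/s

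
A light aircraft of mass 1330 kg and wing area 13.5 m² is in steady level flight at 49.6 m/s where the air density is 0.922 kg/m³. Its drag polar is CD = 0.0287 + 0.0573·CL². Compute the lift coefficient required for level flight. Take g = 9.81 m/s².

CL = 0.852

Weight W = mg = 1330 × 9.81 = 13047 N; in level flight L = W.
Dynamic pressure q = 0.5 × 0.922 × 49.6² = 1134 Pa.
CL = W/(q·S) = 13047 / (1134 × 13.5) = 0.8522.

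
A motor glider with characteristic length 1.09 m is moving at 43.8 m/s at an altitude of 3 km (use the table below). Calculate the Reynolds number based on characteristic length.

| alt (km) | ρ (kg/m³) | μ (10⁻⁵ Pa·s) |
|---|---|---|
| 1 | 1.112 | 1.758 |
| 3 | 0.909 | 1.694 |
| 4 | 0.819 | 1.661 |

Re = 2.56×10^6

At 3 km, from the table: ρ = 0.909 kg/m³, μ = 1.694×10⁻⁵ Pa·s.
Re = ρ·v·c/μ = 0.909 × 43.8 × 1.09 / (1.694×10⁻⁵) = 2.56×10^6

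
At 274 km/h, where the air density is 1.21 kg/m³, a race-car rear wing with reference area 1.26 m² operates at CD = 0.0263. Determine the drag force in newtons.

Convert speed: v = 274 km/h ÷ 3.6 = 76.11 m/s.
D = ½ρv²S·CD = ½ × 1.21 × 76.11² × 1.26 × 0.0263 = 116 N

D = 116 N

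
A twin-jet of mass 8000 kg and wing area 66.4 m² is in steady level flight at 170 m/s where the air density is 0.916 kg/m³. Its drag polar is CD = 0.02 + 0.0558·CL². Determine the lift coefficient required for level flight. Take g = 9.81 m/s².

CL = 0.0893

In steady level flight, lift balances weight: W = mg = 8000 × 9.81 = 78480 N.
q = ½ρv² = ½ × 0.916 × 170² = 13240 Pa.
CL = 2W/(ρv²S) = 2×78480/(0.916×170²×66.4) = 0.0893.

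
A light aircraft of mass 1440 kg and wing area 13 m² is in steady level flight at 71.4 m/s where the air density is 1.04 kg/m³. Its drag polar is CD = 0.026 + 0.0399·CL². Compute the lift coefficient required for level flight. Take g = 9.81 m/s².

In steady level flight, lift balances weight: W = mg = 1440 × 9.81 = 14126 N.
Dynamic pressure q = 0.5 × 1.04 × 71.4² = 2651 Pa.
Required CL = L/(qS) = 14126/(2651·13) = 0.4099.

CL = 0.41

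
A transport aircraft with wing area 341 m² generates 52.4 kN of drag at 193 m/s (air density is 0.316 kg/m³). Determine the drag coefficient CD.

From D = ½ρv²S·CD, rearranging gives CD = 2D/(ρv²S).
CD = 2 × 52400 / (0.316 × 193² × 341) = 0.0261

CD = 0.0261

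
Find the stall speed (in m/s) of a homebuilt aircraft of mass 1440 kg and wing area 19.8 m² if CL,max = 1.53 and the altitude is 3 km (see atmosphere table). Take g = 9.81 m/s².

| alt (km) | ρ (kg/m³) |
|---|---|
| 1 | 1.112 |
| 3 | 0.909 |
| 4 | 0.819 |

At 3 km, from the table: ρ = 0.909 kg/m³.
Weight W = mg = 1440 × 9.81 = 14130 N.
V_stall = √(2W/(ρ·S·CL,max)) = √(2 × 14130 / (0.909 × 19.8 × 1.53))
V_stall = √1026 = 32 m/s

V_stall = 32 m/s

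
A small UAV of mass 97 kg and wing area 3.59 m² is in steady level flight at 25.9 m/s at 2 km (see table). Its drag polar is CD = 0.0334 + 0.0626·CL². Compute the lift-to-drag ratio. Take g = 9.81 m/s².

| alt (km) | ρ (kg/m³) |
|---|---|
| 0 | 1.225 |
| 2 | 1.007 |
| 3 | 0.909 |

At 2 km, from the table: ρ = 1.007 kg/m³.
In steady level flight, lift balances weight: W = mg = 97 × 9.81 = 951.57 N.
Dynamic pressure q = 0.5 × 1.007 × 25.9² = 337.8 Pa.
CL = 2W/(ρv²S) = 2×951.57/(1.007×25.9²×3.59) = 0.7848.
CD = 0.0334 + 0.0626 × 0.7848² = 0.07195.
L/D = CL/CD = 0.7848 / 0.07195 = 10.9

L/D = 10.9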